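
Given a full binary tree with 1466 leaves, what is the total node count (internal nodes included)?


Leaf nodes (terminals): 1466
Internal nodes = n - 1 = 1466 - 1 = 1465
Total = leaves + internal = 1466 + 1465 = 2931

2931


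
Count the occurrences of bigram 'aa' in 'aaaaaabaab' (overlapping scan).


Scanning 'aaaaaabaab' for bigram 'aa':
  Position 0: 'aa' -> MATCH
  Position 1: 'aa' -> MATCH
  Position 2: 'aa' -> MATCH
  Position 3: 'aa' -> MATCH
  Position 4: 'aa' -> MATCH
  Position 5: 'ab' -> no
  Position 6: 'ba' -> no
  Position 7: 'aa' -> MATCH
  Position 8: 'ab' -> no
Total matches: 6

6


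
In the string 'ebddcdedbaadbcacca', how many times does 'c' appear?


Scanning 'ebddcdedbaadbcacca' for 'c':
  Position 4: 'c' -> MATCH (count: 1)
  Position 13: 'c' -> MATCH (count: 2)
  Position 15: 'c' -> MATCH (count: 3)
  Position 16: 'c' -> MATCH (count: 4)
Total occurrences of 'c': 4

4


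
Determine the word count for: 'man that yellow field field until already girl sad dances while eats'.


Counting words by splitting on spaces:
  Word 1: 'man'
  Word 2: 'that'
  Word 3: 'yellow'
  Word 4: 'field'
  Word 5: 'field'
  Word 6: 'until'
  Word 7: 'already'
  Word 8: 'girl'
  Word 9: 'sad'
  Word 10: 'dances'
  Word 11: 'while'
  Word 12: 'eats'
Total words: 12

12


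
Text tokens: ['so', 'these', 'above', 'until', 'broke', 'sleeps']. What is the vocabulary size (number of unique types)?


Listing all tokens and tracking unique types:
  Token 1: 'so' -> NEW (unique so far: 1)
  Token 2: 'these' -> NEW (unique so far: 2)
  Token 3: 'above' -> NEW (unique so far: 3)
  Token 4: 'until' -> NEW (unique so far: 4)
  Token 5: 'broke' -> NEW (unique so far: 5)
  Token 6: 'sleeps' -> NEW (unique so far: 6)
Unique types: ('above', 'broke', 'sleeps', 'so', 'these', 'until')
Vocabulary size: 6

6


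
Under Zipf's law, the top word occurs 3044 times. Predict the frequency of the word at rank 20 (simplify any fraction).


Zipf's law: freq(rank) = f1 / rank
f1 = 3044, rank = 20
freq = 3044 / 20
GCD(3044, 20) = 4
Simplified: 761/5

761/5


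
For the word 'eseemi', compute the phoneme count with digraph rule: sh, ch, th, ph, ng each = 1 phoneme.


Parsing 'eseemi' greedily, digraphs first:
  'e' -> vowel phoneme (phonemes so far: 1)
  's' -> consonant phoneme (phonemes so far: 2)
  'e' -> vowel phoneme (phonemes so far: 3)
  'e' -> vowel phoneme (phonemes so far: 4)
  'm' -> consonant phoneme (phonemes so far: 5)
  'i' -> vowel phoneme (phonemes so far: 6)
Total phonemes: 6

6


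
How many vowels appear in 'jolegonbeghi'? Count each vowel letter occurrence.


Scanning each character of 'jolegonbeghi':
  Position 1: 'j' -> consonant (running count: 0)
  Position 2: 'o' -> vowel (running count: 1)
  Position 3: 'l' -> consonant (running count: 1)
  Position 4: 'e' -> vowel (running count: 2)
  Position 5: 'g' -> consonant (running count: 2)
  Position 6: 'o' -> vowel (running count: 3)
  Position 7: 'n' -> consonant (running count: 3)
  Position 8: 'b' -> consonant (running count: 3)
  Position 9: 'e' -> vowel (running count: 4)
  Position 10: 'g' -> consonant (running count: 4)
  Position 11: 'h' -> consonant (running count: 4)
  Position 12: 'i' -> vowel (running count: 5)
Total vowels: 5

5


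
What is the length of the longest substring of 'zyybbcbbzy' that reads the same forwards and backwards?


Scanning 'zyybbcbbzy' for palindromic substrings.
Substring at positions 3-7: 'bbcbb'.
Check: reverse('bbcbb') = 'bbcbb' -> palindrome confirmed.
Neighbouring characters ('y' / 'z') break symmetry, so it cannot extend further.
No longer palindromic substring exists; longest length = 5

5


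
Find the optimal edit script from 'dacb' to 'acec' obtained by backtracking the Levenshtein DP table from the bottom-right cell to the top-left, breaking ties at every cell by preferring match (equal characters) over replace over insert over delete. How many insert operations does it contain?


Edit distance = 3. Backtracking from cell (4, 4) with preference match > replace > insert > delete,
then listing the resulting alignment 'dacb' -> 'acec' left to right:
  Step 1: delete 'd'
  Step 2: keep 'a'
  Step 3: keep 'c'
  Step 4: insert 'e' [insertion #1]
  Step 5: replace b->c
Total insertions: 1

1


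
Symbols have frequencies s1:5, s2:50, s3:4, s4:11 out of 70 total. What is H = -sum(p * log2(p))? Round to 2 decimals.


Computing entropy H = -sum(p_i * log2(p_i)):
  s1: p = 5/70 = 0.0714, -p*log2(p) = 0.2720
  s2: p = 50/70 = 0.7143, -p*log2(p) = 0.3467
  s3: p = 4/70 = 0.0571, -p*log2(p) = 0.2360
  s4: p = 11/70 = 0.1571, -p*log2(p) = 0.4195
H = sum of terms = 1.2742
Rounded to 2 decimals: 1.27

1.27


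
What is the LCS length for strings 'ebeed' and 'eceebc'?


DP table for LCS of 'ebeed' and 'eceebc':
       e  c  e  e  b  c
    0  0  0  0  0  0  0
  e 0  1  1  1  1  1  1
  b 0  1  1  1  1  2  2
  e 0  1  1  2  2  2  2
  e 0  1  1  2  3  3  3
  d 0  1  1  2  3  3  3
LCS: 'eee'
LCS length = 3

3


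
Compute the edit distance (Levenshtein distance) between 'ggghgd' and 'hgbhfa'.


Building DP table for s1='ggghgd' (len 6) and s2='hgbhfa' (len 6):
       h  g  b  h  f  a
    0  1  2  3  4  5  6
  g 1  1  1  2  3  4  5
  g 2  2  1  2  3  4  5
  g 3  3  2  2  3  4  5
  h 4  3  3  3  2  3  4
  g 5  4  3  4  3  3  4
  d 6  5  4  4  4  4  4
Edit distance = dp[6][6] = 4

4


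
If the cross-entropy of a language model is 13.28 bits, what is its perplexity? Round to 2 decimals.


Perplexity formula: PP = 2^H
H = 13.28
PP = 2^13.28
Decompose: 2^13.28 = 2^13 * 2^0.28
2^13 = 8192, 2^0.28 ~ 1.2141949
PP ~ 8192 * 1.2141949 = 9946.6846208
Rounded to 2 decimals: 9946.68

9946.68


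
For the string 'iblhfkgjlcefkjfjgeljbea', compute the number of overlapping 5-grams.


String 'iblhfkgjlcefkjfjgeljbea' has length L = 23.
Number of overlapping n-grams = L - n + 1
Substituting: 23 - 5 + 1 = 19

19


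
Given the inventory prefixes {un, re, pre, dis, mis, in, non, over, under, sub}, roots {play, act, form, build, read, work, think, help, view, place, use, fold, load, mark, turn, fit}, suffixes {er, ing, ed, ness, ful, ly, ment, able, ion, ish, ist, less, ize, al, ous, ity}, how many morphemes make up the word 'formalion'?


Segmenting 'formalion' against the inventory:
  'form' -> root (morpheme 1)
  'al' -> suffix (morpheme 2)
  'ion' -> suffix (morpheme 3)
Total morphemes: 3

3


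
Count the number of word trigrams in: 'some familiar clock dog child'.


Word trigrams from [5] words:
  Trigram 1: (some familiar clock)
  Trigram 2: (familiar clock dog)
  Trigram 3: (clock dog child)
Total word trigrams: 5 - 2 = 3

3


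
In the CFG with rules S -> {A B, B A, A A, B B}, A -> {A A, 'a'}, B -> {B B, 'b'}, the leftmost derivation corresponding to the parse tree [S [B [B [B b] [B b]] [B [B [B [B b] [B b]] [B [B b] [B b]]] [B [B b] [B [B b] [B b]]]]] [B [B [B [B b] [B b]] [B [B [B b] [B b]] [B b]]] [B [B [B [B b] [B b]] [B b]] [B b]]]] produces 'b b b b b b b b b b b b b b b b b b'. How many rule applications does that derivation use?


Every bracketed nonterminal node [X ...] in the tree is produced by exactly one rule application.
Reading the tree off as a leftmost derivation:
  Step 1: S  =>  B B   (applied S -> B B)
  Step 2: B B  =>  B B B   (applied B -> B B)
  Step 3: B B B  =>  B B B B   (applied B -> B B)
  Step 4: B B B B  =>  b B B B   (applied B -> b)
  Step 5: b B B B  =>  b b B B   (applied B -> b)
  Step 6: b b B B  =>  b b B B B   (applied B -> B B)
  Step 7: b b B B B  =>  b b B B B B   (applied B -> B B)
  Step 8: b b B B B B  =>  b b B B B B B   (applied B -> B B)
  Step 9: b b B B B B B  =>  b b b B B B B   (applied B -> b)
  Step 10: b b b B B B B  =>  b b b b B B B   (applied B -> b)
  Step 11: b b b b B B B  =>  b b b b B B B B   (applied B -> B B)
  Step 12: b b b b B B B B  =>  b b b b b B B B   (applied B -> b)
  Step 13: b b b b b B B B  =>  b b b b b b B B   (applied B -> b)
  Step 14: b b b b b b B B  =>  b b b b b b B B B   (applied B -> B B)
  Step 15: b b b b b b B B B  =>  b b b b b b b B B   (applied B -> b)
  Step 16: b b b b b b b B B  =>  b b b b b b b B B B   (applied B -> B B)
  Step 17: b b b b b b b B B B  =>  b b b b b b b b B B   (applied B -> b)
  Step 18: b b b b b b b b B B  =>  b b b b b b b b b B   (applied B -> b)
  Step 19: b b b b b b b b b B  =>  b b b b b b b b b B B   (applied B -> B B)
  Step 20: b b b b b b b b b B B  =>  b b b b b b b b b B B B   (applied B -> B B)
  Step 21: b b b b b b b b b B B B  =>  b b b b b b b b b B B B B   (applied B -> B B)
  Step 22: b b b b b b b b b B B B B  =>  b b b b b b b b b b B B B   (applied B -> b)
  Step 23: b b b b b b b b b b B B B  =>  b b b b b b b b b b b B B   (applied B -> b)
  Step 24: b b b b b b b b b b b B B  =>  b b b b b b b b b b b B B B   (applied B -> B B)
  Step 25: b b b b b b b b b b b B B B  =>  b b b b b b b b b b b B B B B   (applied B -> B B)
  Step 26: b b b b b b b b b b b B B B B  =>  b b b b b b b b b b b b B B B   (applied B -> b)
  Step 27: b b b b b b b b b b b b B B B  =>  b b b b b b b b b b b b b B B   (applied B -> b)
  Step 28: b b b b b b b b b b b b b B B  =>  b b b b b b b b b b b b b b B   (applied B -> b)
  Step 29: b b b b b b b b b b b b b b B  =>  b b b b b b b b b b b b b b B B   (applied B -> B B)
  Step 30: b b b b b b b b b b b b b b B B  =>  b b b b b b b b b b b b b b B B B   (applied B -> B B)
  Step 31: b b b b b b b b b b b b b b B B B  =>  b b b b b b b b b b b b b b B B B B   (applied B -> B B)
  Step 32: b b b b b b b b b b b b b b B B B B  =>  b b b b b b b b b b b b b b b B B B   (applied B -> b)
  Step 33: b b b b b b b b b b b b b b b B B B  =>  b b b b b b b b b b b b b b b b B B   (applied B -> b)
  Step 34: b b b b b b b b b b b b b b b b B B  =>  b b b b b b b b b b b b b b b b b B   (applied B -> b)
  Step 35: b b b b b b b b b b b b b b b b b B  =>  b b b b b b b b b b b b b b b b b b   (applied B -> b)
Final yield: b b b b b b b b b b b b b b b b b b
Total rewrite steps: 35

35


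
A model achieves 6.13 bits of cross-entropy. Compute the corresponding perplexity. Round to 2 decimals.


Perplexity formula: PP = 2^H
H = 6.13
PP = 2^6.13
Decompose: 2^6.13 = 2^6 * 2^0.13
2^6 = 64, 2^0.13 ~ 1.0942937
PP ~ 64 * 1.0942937 = 70.0347968
Rounded to 2 decimals: 70.03

70.03


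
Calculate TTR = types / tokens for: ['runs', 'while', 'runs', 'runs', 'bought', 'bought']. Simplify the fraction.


Tokens: 6
Unique types: ('bought', 'runs', 'while') = 3
TTR = 3/6
Simplify: divide both by 3 -> 1/2
TTR = 1/2

1/2


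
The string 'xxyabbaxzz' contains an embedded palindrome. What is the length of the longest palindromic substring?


Scanning 'xxyabbaxzz' for palindromic substrings.
Substring at positions 3-6: 'abba'.
Check: reverse('abba') = 'abba' -> palindrome confirmed.
Neighbouring characters ('y' / 'x') break symmetry, so it cannot extend further.
No longer palindromic substring exists; longest length = 4

4


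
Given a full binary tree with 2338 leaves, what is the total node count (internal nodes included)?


Leaf nodes (terminals): 2338
Internal nodes = n - 1 = 2338 - 1 = 2337
Total = leaves + internal = 2338 + 2337 = 4675

4675


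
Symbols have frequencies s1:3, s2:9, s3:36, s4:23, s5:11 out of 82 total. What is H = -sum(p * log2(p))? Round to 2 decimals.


Computing entropy H = -sum(p_i * log2(p_i)):
  s1: p = 3/82 = 0.0366, -p*log2(p) = 0.1746
  s2: p = 9/82 = 0.1098, -p*log2(p) = 0.3499
  s3: p = 36/82 = 0.4390, -p*log2(p) = 0.5214
  s4: p = 23/82 = 0.2805, -p*log2(p) = 0.5144
  s5: p = 11/82 = 0.1341, -p*log2(p) = 0.3888
H = sum of terms = 1.9491
Rounded to 2 decimals: 1.95

1.95


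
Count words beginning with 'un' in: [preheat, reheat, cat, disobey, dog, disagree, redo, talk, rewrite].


Checking each word for prefix 'un':
  'preheat' -> no (count: 0)
  'reheat' -> no (count: 0)
  'cat' -> no (count: 0)
  'disobey' -> no (count: 0)
  'dog' -> no (count: 0)
  'disagree' -> no (count: 0)
  'redo' -> no (count: 0)
  'talk' -> no (count: 0)
  'rewrite' -> no (count: 0)
Total with prefix 'un': 0

0


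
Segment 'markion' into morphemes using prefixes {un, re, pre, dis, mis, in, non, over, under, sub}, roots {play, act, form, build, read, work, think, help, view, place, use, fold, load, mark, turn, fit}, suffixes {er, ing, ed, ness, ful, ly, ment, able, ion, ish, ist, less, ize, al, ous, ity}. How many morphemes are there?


Segmenting 'markion' against the inventory:
  'mark' -> root (morpheme 1)
  'ion' -> suffix (morpheme 2)
Total morphemes: 2

2


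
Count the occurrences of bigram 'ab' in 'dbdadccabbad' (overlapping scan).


Scanning 'dbdadccabbad' for bigram 'ab':
  Position 0: 'db' -> no
  Position 1: 'bd' -> no
  Position 2: 'da' -> no
  Position 3: 'ad' -> no
  Position 4: 'dc' -> no
  Position 5: 'cc' -> no
  Position 6: 'ca' -> no
  Position 7: 'ab' -> MATCH
  Position 8: 'bb' -> no
  Position 9: 'ba' -> no
  Position 10: 'ad' -> no
Total matches: 1

1


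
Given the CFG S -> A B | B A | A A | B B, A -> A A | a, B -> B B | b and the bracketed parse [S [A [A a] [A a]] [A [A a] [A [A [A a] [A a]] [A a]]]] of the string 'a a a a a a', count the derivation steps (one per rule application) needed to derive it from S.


Every bracketed nonterminal node [X ...] in the tree is produced by exactly one rule application.
Reading the tree off as a leftmost derivation:
  Step 1: S  =>  A A   (applied S -> A A)
  Step 2: A A  =>  A A A   (applied A -> A A)
  Step 3: A A A  =>  a A A   (applied A -> a)
  Step 4: a A A  =>  a a A   (applied A -> a)
  Step 5: a a A  =>  a a A A   (applied A -> A A)
  Step 6: a a A A  =>  a a a A   (applied A -> a)
  Step 7: a a a A  =>  a a a A A   (applied A -> A A)
  Step 8: a a a A A  =>  a a a A A A   (applied A -> A A)
  Step 9: a a a A A A  =>  a a a a A A   (applied A -> a)
  Step 10: a a a a A A  =>  a a a a a A   (applied A -> a)
  Step 11: a a a a a A  =>  a a a a a a   (applied A -> a)
Final yield: a a a a a a
Total rewrite steps: 11

11


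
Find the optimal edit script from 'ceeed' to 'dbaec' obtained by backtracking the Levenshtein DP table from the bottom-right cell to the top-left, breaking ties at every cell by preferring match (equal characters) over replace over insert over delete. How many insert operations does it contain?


Edit distance = 4. Backtracking from cell (5, 5) with preference match > replace > insert > delete,
then listing the resulting alignment 'ceeed' -> 'dbaec' left to right:
  Step 1: replace c->d
  Step 2: replace e->b
  Step 3: replace e->a
  Step 4: keep 'e'
  Step 5: replace d->c
Total insertions: 0

0


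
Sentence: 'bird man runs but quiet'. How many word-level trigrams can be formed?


Word trigrams from [5] words:
  Trigram 1: (bird man runs)
  Trigram 2: (man runs but)
  Trigram 3: (runs but quiet)
Total word trigrams: 5 - 2 = 3

3


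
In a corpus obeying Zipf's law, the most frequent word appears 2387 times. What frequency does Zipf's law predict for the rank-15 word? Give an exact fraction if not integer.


Zipf's law: freq(rank) = f1 / rank
f1 = 2387, rank = 15
freq = 2387 / 15
GCD(2387, 15) = 1
Simplified: 2387/15

2387/15


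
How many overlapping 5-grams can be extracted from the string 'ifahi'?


String 'ifahi' has length L = 5.
Number of overlapping n-grams = L - n + 1
Substituting: 5 - 5 + 1 = 1

1


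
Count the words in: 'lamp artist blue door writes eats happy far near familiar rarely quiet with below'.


Counting words by splitting on spaces:
  Word 1: 'lamp'
  Word 2: 'artist'
  Word 3: 'blue'
  Word 4: 'door'
  Word 5: 'writes'
  Word 6: 'eats'
  Word 7: 'happy'
  Word 8: 'far'
  Word 9: 'near'
  Word 10: 'familiar'
  Word 11: 'rarely'
  Word 12: 'quiet'
  Word 13: 'with'
  Word 14: 'below'
Total words: 14

14


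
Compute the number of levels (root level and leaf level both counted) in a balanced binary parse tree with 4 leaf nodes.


In a balanced binary tree with n leaves the deepest leaf is ceil(log2(n)) edges below the root,
so counting node levels inclusive of root and leaves gives ceil(log2(n)) + 1 levels.
log2(4) = 2.0000
ceil(2.0000) = 2
levels = 2 + 1 = 3

3


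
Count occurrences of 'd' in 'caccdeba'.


Scanning 'caccdeba' for 'd':
  Position 4: 'd' -> MATCH (count: 1)
Total occurrences of 'd': 1

1


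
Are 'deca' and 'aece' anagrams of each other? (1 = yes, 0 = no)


Sort characters of 'deca': 'acde'
Sort characters of 'aece': 'acee'
Sorted forms differ -> they are NOT anagrams
Result: 0

0


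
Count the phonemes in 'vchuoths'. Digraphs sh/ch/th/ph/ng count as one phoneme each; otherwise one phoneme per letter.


Parsing 'vchuoths' greedily, digraphs first:
  'v' -> consonant phoneme (phonemes so far: 1)
  'ch' -> digraph (1 consonant phoneme) (phonemes so far: 2)
  'u' -> vowel phoneme (phonemes so far: 3)
  'o' -> vowel phoneme (phonemes so far: 4)
  'th' -> digraph (1 consonant phoneme) (phonemes so far: 5)
  's' -> consonant phoneme (phonemes so far: 6)
Total phonemes: 6

6


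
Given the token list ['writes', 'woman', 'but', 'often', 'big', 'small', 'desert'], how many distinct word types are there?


Listing all tokens and tracking unique types:
  Token 1: 'writes' -> NEW (unique so far: 1)
  Token 2: 'woman' -> NEW (unique so far: 2)
  Token 3: 'but' -> NEW (unique so far: 3)
  Token 4: 'often' -> NEW (unique so far: 4)
  Token 5: 'big' -> NEW (unique so far: 5)
  Token 6: 'small' -> NEW (unique so far: 6)
  Token 7: 'desert' -> NEW (unique so far: 7)
Unique types: ('big', 'but', 'desert', 'often', 'small', 'woman', 'writes')
Vocabulary size: 7

7


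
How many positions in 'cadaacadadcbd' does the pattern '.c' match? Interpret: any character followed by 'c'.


Pattern: .c means any character followed by 'c'.
Scanning 'cadaacadadcbd' position-by-position:
  Pos 0: window 'ca' -> no
  Pos 1: window 'ad' -> no
  Pos 2: window 'da' -> no
  Pos 3: window 'aa' -> no
  Pos 4: window 'ac' -> MATCH
  Pos 5: window 'ca' -> no
  Pos 6: window 'ad' -> no
  Pos 7: window 'da' -> no
  Pos 8: window 'ad' -> no
  Pos 9: window 'dc' -> MATCH
  Pos 10: window 'cb' -> no
  Pos 11: window 'bd' -> no
  Pos 12: window 'd' -> no
Total matches: 2

2


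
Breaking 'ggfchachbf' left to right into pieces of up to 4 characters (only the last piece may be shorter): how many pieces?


'ggfchachbf' has 10 characters.
Chunking with max size 4:
  Chunk 1: 'ggfc' (positions 0-3)
  Chunk 2: 'hach' (positions 4-7)
  Chunk 3: 'bf' (positions 8-9)
Total chunks: ceil(10 / 4) = 3

3


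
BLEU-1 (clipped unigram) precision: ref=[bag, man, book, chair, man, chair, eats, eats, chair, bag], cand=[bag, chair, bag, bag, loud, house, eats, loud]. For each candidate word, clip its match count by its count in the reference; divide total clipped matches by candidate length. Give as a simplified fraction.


Reference word counts: {'bag': 2, 'book': 1, 'chair': 3, 'eats': 2, 'man': 2}
Checking each candidate word (with clipping):
  'bag' -> in reference (ref count 2, used 1/2) -> match (matches: 1)
  'chair' -> in reference (ref count 3, used 1/3) -> match (matches: 2)
  'bag' -> in reference (ref count 2, used 2/2) -> match (matches: 3)
  'bag' -> ref count 2 already used up (2/2) -> clipped, no match (matches: 3)
  'loud' -> not in reference -> no match (matches: 3)
  'house' -> not in reference -> no match (matches: 3)
  'eats' -> in reference (ref count 2, used 1/2) -> match (matches: 4)
  'loud' -> not in reference -> no match (matches: 4)
Clipped matches: 4, Candidate length: 8
Precision = 4/8 = 1/2

1/2


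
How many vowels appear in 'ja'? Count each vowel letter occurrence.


Scanning each character of 'ja':
  Position 1: 'j' -> consonant (running count: 0)
  Position 2: 'a' -> vowel (running count: 1)
Total vowels: 1

1


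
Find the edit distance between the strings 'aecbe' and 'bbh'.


Building DP table for s1='aecbe' (len 5) and s2='bbh' (len 3):
       b  b  h
    0  1  2  3
  a 1  1  2  3
  e 2  2  2  3
  c 3  3  3  3
  b 4  3  3  4
  e 5  4  4  4
Edit distance = dp[5][3] = 4

4


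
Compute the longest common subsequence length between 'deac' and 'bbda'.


DP table for LCS of 'deac' and 'bbda':
       b  b  d  a
    0  0  0  0  0
  d 0  0  0  1  1
  e 0  0  0  1  1
  a 0  0  0  1  2
  c 0  0  0  1  2
LCS: 'da'
LCS length = 2

2


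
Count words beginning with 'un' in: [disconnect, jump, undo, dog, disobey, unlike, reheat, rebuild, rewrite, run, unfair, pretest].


Checking each word for prefix 'un':
  'disconnect' -> no (count: 0)
  'jump' -> no (count: 0)
  'undo' -> YES, starts with 'un' (count: 1)
  'dog' -> no (count: 1)
  'disobey' -> no (count: 1)
  'unlike' -> YES, starts with 'un' (count: 2)
  'reheat' -> no (count: 2)
  'rebuild' -> no (count: 2)
  'rewrite' -> no (count: 2)
  'run' -> no (count: 2)
  'unfair' -> YES, starts with 'un' (count: 3)
  'pretest' -> no (count: 3)
Total with prefix 'un': 3

3


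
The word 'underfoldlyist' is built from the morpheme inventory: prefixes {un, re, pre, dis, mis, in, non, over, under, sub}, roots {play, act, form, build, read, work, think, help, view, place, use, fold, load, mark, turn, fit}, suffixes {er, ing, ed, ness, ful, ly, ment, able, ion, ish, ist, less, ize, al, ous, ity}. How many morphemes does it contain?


Segmenting 'underfoldlyist' against the inventory:
  'under' -> prefix (morpheme 1)
  'fold' -> root (morpheme 2)
  'ly' -> suffix (morpheme 3)
  'ist' -> suffix (morpheme 4)
Total morphemes: 4

4


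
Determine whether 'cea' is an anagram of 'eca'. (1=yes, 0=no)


Sort characters of 'cea': 'ace'
Sort characters of 'eca': 'ace'
Sorted forms match -> they ARE anagrams
Result: 1

1


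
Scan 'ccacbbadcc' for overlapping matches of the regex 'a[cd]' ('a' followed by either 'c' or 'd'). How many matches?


Pattern: a[cd] means 'a' followed by either 'c' or 'd'.
Scanning 'ccacbbadcc' position-by-position:
  Pos 0: window 'cc' -> no
  Pos 1: window 'ca' -> no
  Pos 2: window 'ac' -> MATCH
  Pos 3: window 'cb' -> no
  Pos 4: window 'bb' -> no
  Pos 5: window 'ba' -> no
  Pos 6: window 'ad' -> MATCH
  Pos 7: window 'dc' -> no
  Pos 8: window 'cc' -> no
  Pos 9: window 'c' -> no
Total matches: 2

2


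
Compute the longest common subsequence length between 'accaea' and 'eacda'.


DP table for LCS of 'accaea' and 'eacda':
       e  a  c  d  a
    0  0  0  0  0  0
  a 0  0  1  1  1  1
  c 0  0  1  2  2  2
  c 0  0  1  2  2  2
  a 0  0  1  2  2  3
  e 0  1  1  2  2  3
  a 0  1  2  2  2  3
LCS: 'aca'
LCS length = 3

3


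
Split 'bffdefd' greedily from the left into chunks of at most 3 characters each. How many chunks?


'bffdefd' has 7 characters.
Chunking with max size 3:
  Chunk 1: 'bff' (positions 0-2)
  Chunk 2: 'def' (positions 3-5)
  Chunk 3: 'd' (positions 6-6)
Total chunks: ceil(7 / 3) = 3

3


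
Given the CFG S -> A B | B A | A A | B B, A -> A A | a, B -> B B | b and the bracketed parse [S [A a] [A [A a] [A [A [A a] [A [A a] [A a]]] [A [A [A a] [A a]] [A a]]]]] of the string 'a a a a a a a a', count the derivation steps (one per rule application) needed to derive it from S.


Every bracketed nonterminal node [X ...] in the tree is produced by exactly one rule application.
Reading the tree off as a leftmost derivation:
  Step 1: S  =>  A A   (applied S -> A A)
  Step 2: A A  =>  a A   (applied A -> a)
  Step 3: a A  =>  a A A   (applied A -> A A)
  Step 4: a A A  =>  a a A   (applied A -> a)
  Step 5: a a A  =>  a a A A   (applied A -> A A)
  Step 6: a a A A  =>  a a A A A   (applied A -> A A)
  Step 7: a a A A A  =>  a a a A A   (applied A -> a)
  Step 8: a a a A A  =>  a a a A A A   (applied A -> A A)
  Step 9: a a a A A A  =>  a a a a A A   (applied A -> a)
  Step 10: a a a a A A  =>  a a a a a A   (applied A -> a)
  Step 11: a a a a a A  =>  a a a a a A A   (applied A -> A A)
  Step 12: a a a a a A A  =>  a a a a a A A A   (applied A -> A A)
  Step 13: a a a a a A A A  =>  a a a a a a A A   (applied A -> a)
  Step 14: a a a a a a A A  =>  a a a a a a a A   (applied A -> a)
  Step 15: a a a a a a a A  =>  a a a a a a a a   (applied A -> a)
Final yield: a a a a a a a a
Total rewrite steps: 15

15


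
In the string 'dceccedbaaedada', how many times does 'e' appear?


Scanning 'dceccedbaaedada' for 'e':
  Position 2: 'e' -> MATCH (count: 1)
  Position 5: 'e' -> MATCH (count: 2)
  Position 10: 'e' -> MATCH (count: 3)
Total occurrences of 'e': 3

3


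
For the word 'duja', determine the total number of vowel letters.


Scanning each character of 'duja':
  Position 1: 'd' -> consonant (running count: 0)
  Position 2: 'u' -> vowel (running count: 1)
  Position 3: 'j' -> consonant (running count: 1)
  Position 4: 'a' -> vowel (running count: 2)
Total vowels: 2

2


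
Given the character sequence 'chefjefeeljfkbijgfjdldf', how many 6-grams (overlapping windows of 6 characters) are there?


String 'chefjefeeljfkbijgfjdldf' has length L = 23.
Number of overlapping n-grams = L - n + 1
Substituting: 23 - 6 + 1 = 18

18


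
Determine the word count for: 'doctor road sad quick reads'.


Counting words by splitting on spaces:
  Word 1: 'doctor'
  Word 2: 'road'
  Word 3: 'sad'
  Word 4: 'quick'
  Word 5: 'reads'
Total words: 5

5


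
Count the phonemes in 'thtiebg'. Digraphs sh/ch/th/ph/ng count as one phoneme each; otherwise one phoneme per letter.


Parsing 'thtiebg' greedily, digraphs first:
  'th' -> digraph (1 consonant phoneme) (phonemes so far: 1)
  't' -> consonant phoneme (phonemes so far: 2)
  'i' -> vowel phoneme (phonemes so far: 3)
  'e' -> vowel phoneme (phonemes so far: 4)
  'b' -> consonant phoneme (phonemes so far: 5)
  'g' -> consonant phoneme (phonemes so far: 6)
Total phonemes: 6

6


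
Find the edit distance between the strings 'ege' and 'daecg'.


Building DP table for s1='ege' (len 3) and s2='daecg' (len 5):
       d  a  e  c  g
    0  1  2  3  4  5
  e 1  1  2  2  3  4
  g 2  2  2  3  3  3
  e 3  3  3  2  3  4
Edit distance = dp[3][5] = 4

4


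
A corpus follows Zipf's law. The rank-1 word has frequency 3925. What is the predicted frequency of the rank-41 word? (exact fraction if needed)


Zipf's law: freq(rank) = f1 / rank
f1 = 3925, rank = 41
freq = 3925 / 41
GCD(3925, 41) = 1
Simplified: 3925/41

3925/41


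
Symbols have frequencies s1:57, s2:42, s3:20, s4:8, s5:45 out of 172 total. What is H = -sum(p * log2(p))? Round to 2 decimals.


Computing entropy H = -sum(p_i * log2(p_i)):
  s1: p = 57/172 = 0.3314, -p*log2(p) = 0.5280
  s2: p = 42/172 = 0.2442, -p*log2(p) = 0.4967
  s3: p = 20/172 = 0.1163, -p*log2(p) = 0.3610
  s4: p = 8/172 = 0.0465, -p*log2(p) = 0.2059
  s5: p = 45/172 = 0.2616, -p*log2(p) = 0.5061
H = sum of terms = 2.0977
Rounded to 2 decimals: 2.10

2.10


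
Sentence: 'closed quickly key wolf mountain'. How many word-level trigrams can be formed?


Word trigrams from [5] words:
  Trigram 1: (closed quickly key)
  Trigram 2: (quickly key wolf)
  Trigram 3: (key wolf mountain)
Total word trigrams: 5 - 2 = 3

3


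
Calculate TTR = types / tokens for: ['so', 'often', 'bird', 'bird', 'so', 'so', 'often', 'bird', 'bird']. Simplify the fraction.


Tokens: 9
Unique types: ('bird', 'often', 'so') = 3
TTR = 3/9
Simplify: divide both by 3 -> 1/3
TTR = 1/3

1/3


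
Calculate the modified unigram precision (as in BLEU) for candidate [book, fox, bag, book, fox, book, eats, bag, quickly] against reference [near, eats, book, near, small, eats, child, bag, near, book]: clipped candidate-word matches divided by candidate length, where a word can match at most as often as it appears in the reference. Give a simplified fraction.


Reference word counts: {'bag': 1, 'book': 2, 'child': 1, 'eats': 2, 'near': 3, 'small': 1}
Checking each candidate word (with clipping):
  'book' -> in reference (ref count 2, used 1/2) -> match (matches: 1)
  'fox' -> not in reference -> no match (matches: 1)
  'bag' -> in reference (ref count 1, used 1/1) -> match (matches: 2)
  'book' -> in reference (ref count 2, used 2/2) -> match (matches: 3)
  'fox' -> not in reference -> no match (matches: 3)
  'book' -> ref count 2 already used up (2/2) -> clipped, no match (matches: 3)
  'eats' -> in reference (ref count 2, used 1/2) -> match (matches: 4)
  'bag' -> ref count 1 already used up (1/1) -> clipped, no match (matches: 4)
  'quickly' -> not in reference -> no match (matches: 4)
Clipped matches: 4, Candidate length: 9
Precision = 4/9

4/9


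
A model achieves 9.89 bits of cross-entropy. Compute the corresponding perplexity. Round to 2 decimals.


Perplexity formula: PP = 2^H
H = 9.89
PP = 2^9.89
Decompose: 2^9.89 = 2^9 * 2^0.89
2^9 = 512, 2^0.89 ~ 1.8531761
PP ~ 512 * 1.8531761 = 948.8261632
Rounded to 2 decimals: 948.83

948.83


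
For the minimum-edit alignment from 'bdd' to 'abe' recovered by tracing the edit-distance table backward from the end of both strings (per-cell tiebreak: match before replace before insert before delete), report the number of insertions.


Edit distance = 3. Backtracking from cell (3, 3) with preference match > replace > insert > delete,
then listing the resulting alignment 'bdd' -> 'abe' left to right:
  Step 1: replace b->a
  Step 2: replace d->b
  Step 3: replace d->e
Total insertions: 0

0


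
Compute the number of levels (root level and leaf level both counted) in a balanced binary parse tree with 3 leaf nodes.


In a balanced binary tree with n leaves the deepest leaf is ceil(log2(n)) edges below the root,
so counting node levels inclusive of root and leaves gives ceil(log2(n)) + 1 levels.
log2(3) = 1.5850
ceil(1.5850) = 2
levels = 2 + 1 = 3

3


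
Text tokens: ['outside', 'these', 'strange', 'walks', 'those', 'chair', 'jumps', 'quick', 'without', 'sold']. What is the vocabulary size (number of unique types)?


Listing all tokens and tracking unique types:
  Token 1: 'outside' -> NEW (unique so far: 1)
  Token 2: 'these' -> NEW (unique so far: 2)
  Token 3: 'strange' -> NEW (unique so far: 3)
  Token 4: 'walks' -> NEW (unique so far: 4)
  Token 5: 'those' -> NEW (unique so far: 5)
  Token 6: 'chair' -> NEW (unique so far: 6)
  Token 7: 'jumps' -> NEW (unique so far: 7)
  Token 8: 'quick' -> NEW (unique so far: 8)
  Token 9: 'without' -> NEW (unique so far: 9)
  Token 10: 'sold' -> NEW (unique so far: 10)
Unique types: ('chair', 'jumps', 'outside', 'quick', 'sold', 'strange', 'these', 'those', 'walks', 'without')
Vocabulary size: 10

10


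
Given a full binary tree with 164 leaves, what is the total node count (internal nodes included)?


Leaf nodes (terminals): 164
Internal nodes = n - 1 = 164 - 1 = 163
Total = leaves + internal = 164 + 163 = 327

327


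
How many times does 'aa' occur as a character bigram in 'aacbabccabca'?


Scanning 'aacbabccabca' for bigram 'aa':
  Position 0: 'aa' -> MATCH
  Position 1: 'ac' -> no
  Position 2: 'cb' -> no
  Position 3: 'ba' -> no
  Position 4: 'ab' -> no
  Position 5: 'bc' -> no
  Position 6: 'cc' -> no
  Position 7: 'ca' -> no
  Position 8: 'ab' -> no
  Position 9: 'bc' -> no
  Position 10: 'ca' -> no
Total matches: 1

1


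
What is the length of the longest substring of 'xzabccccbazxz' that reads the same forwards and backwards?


Scanning 'xzabccccbazxz' for palindromic substrings.
Substring at positions 0-11: 'xzabccccbazx'.
Check: reverse('xzabccccbazx') = 'xzabccccbazx' -> palindrome confirmed.
Neighbouring characters ('-' / 'z') break symmetry, so it cannot extend further.
No longer palindromic substring exists; longest length = 12

12


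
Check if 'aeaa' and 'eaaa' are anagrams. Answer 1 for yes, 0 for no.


Sort characters of 'aeaa': 'aaae'
Sort characters of 'eaaa': 'aaae'
Sorted forms match -> they ARE anagrams
Result: 1

1


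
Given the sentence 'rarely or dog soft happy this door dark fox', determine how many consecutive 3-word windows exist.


Word trigrams from [9] words:
  Trigram 1: (rarely or dog)
  Trigram 2: (or dog soft)
  Trigram 3: (dog soft happy)
  Trigram 4: (soft happy this)
  Trigram 5: (happy this door)
  Trigram 6: (this door dark)
  Trigram 7: (door dark fox)
Total word trigrams: 9 - 2 = 7

7


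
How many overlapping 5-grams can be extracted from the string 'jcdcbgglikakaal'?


String 'jcdcbgglikakaal' has length L = 15.
Number of overlapping n-grams = L - n + 1
Substituting: 15 - 5 + 1 = 11

11


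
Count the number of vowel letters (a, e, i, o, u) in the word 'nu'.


Scanning each character of 'nu':
  Position 1: 'n' -> consonant (running count: 0)
  Position 2: 'u' -> vowel (running count: 1)
Total vowels: 1

1


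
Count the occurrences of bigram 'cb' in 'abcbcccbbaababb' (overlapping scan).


Scanning 'abcbcccbbaababb' for bigram 'cb':
  Position 0: 'ab' -> no
  Position 1: 'bc' -> no
  Position 2: 'cb' -> MATCH
  Position 3: 'bc' -> no
  Position 4: 'cc' -> no
  Position 5: 'cc' -> no
  Position 6: 'cb' -> MATCH
  Position 7: 'bb' -> no
  Position 8: 'ba' -> no
  Position 9: 'aa' -> no
  Position 10: 'ab' -> no
  Position 11: 'ba' -> no
  Position 12: 'ab' -> no
  Position 13: 'bb' -> no
Total matches: 2

2


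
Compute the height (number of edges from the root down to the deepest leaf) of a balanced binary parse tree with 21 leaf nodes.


In a balanced binary tree with n leaves the deepest leaf is ceil(log2(n)) edges below the root.
log2(21) = 4.3923
ceil(4.3923) = 5
height (edges) = 5

5


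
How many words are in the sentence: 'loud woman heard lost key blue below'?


Counting words by splitting on spaces:
  Word 1: 'loud'
  Word 2: 'woman'
  Word 3: 'heard'
  Word 4: 'lost'
  Word 5: 'key'
  Word 6: 'blue'
  Word 7: 'below'
Total words: 7

7


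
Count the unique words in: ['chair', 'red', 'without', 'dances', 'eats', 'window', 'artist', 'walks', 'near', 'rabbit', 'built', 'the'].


Listing all tokens and tracking unique types:
  Token 1: 'chair' -> NEW (unique so far: 1)
  Token 2: 'red' -> NEW (unique so far: 2)
  Token 3: 'without' -> NEW (unique so far: 3)
  Token 4: 'dances' -> NEW (unique so far: 4)
  Token 5: 'eats' -> NEW (unique so far: 5)
  Token 6: 'window' -> NEW (unique so far: 6)
  Token 7: 'artist' -> NEW (unique so far: 7)
  Token 8: 'walks' -> NEW (unique so far: 8)
  Token 9: 'near' -> NEW (unique so far: 9)
  Token 10: 'rabbit' -> NEW (unique so far: 10)
  Token 11: 'built' -> NEW (unique so far: 11)
  Token 12: 'the' -> NEW (unique so far: 12)
Unique types: ('artist', 'built', 'chair', 'dances', 'eats', 'near', 'rabbit', 'red', 'the', 'walks', 'window', 'without')
Vocabulary size: 12

12


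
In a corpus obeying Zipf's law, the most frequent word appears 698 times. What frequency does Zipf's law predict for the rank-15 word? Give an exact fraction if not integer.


Zipf's law: freq(rank) = f1 / rank
f1 = 698, rank = 15
freq = 698 / 15
GCD(698, 15) = 1
Simplified: 698/15

698/15


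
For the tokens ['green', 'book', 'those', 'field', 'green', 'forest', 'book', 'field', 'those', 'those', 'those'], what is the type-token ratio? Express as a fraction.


Tokens: 11
Unique types: ('book', 'field', 'forest', 'green', 'those') = 5
TTR = 5/11
Already in lowest terms.

5/11


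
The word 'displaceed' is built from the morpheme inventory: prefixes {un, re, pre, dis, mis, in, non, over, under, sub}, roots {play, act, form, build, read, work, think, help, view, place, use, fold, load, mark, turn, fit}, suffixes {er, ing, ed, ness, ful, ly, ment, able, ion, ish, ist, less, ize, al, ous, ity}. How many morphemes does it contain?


Segmenting 'displaceed' against the inventory:
  'dis' -> prefix (morpheme 1)
  'place' -> root (morpheme 2)
  'ed' -> suffix (morpheme 3)
Total morphemes: 3

3


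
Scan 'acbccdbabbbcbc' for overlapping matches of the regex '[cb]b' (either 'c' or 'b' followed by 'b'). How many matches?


Pattern: [cb]b means either 'c' or 'b' followed by 'b'.
Scanning 'acbccdbabbbcbc' position-by-position:
  Pos 0: window 'ac' -> no
  Pos 1: window 'cb' -> MATCH
  Pos 2: window 'bc' -> no
  Pos 3: window 'cc' -> no
  Pos 4: window 'cd' -> no
  Pos 5: window 'db' -> no
  Pos 6: window 'ba' -> no
  Pos 7: window 'ab' -> no
  Pos 8: window 'bb' -> MATCH
  Pos 9: window 'bb' -> MATCH
  Pos 10: window 'bc' -> no
  Pos 11: window 'cb' -> MATCH
  Pos 12: window 'bc' -> no
  Pos 13: window 'c' -> no
Total matches: 4

4


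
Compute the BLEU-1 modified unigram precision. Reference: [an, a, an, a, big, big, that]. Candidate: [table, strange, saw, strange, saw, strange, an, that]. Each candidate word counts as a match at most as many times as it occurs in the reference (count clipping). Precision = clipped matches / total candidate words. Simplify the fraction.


Reference word counts: {'a': 2, 'an': 2, 'big': 2, 'that': 1}
Checking each candidate word (with clipping):
  'table' -> not in reference -> no match (matches: 0)
  'strange' -> not in reference -> no match (matches: 0)
  'saw' -> not in reference -> no match (matches: 0)
  'strange' -> not in reference -> no match (matches: 0)
  'saw' -> not in reference -> no match (matches: 0)
  'strange' -> not in reference -> no match (matches: 0)
  'an' -> in reference (ref count 2, used 1/2) -> match (matches: 1)
  'that' -> in reference (ref count 1, used 1/1) -> match (matches: 2)
Clipped matches: 2, Candidate length: 8
Precision = 2/8 = 1/4

1/4


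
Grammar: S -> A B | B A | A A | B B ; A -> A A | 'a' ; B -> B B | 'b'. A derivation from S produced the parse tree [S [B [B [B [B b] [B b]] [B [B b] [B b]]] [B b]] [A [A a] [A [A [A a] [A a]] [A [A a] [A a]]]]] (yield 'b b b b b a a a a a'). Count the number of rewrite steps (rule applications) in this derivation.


Every bracketed nonterminal node [X ...] in the tree is produced by exactly one rule application.
Reading the tree off as a leftmost derivation:
  Step 1: S  =>  B A   (applied S -> B A)
  Step 2: B A  =>  B B A   (applied B -> B B)
  Step 3: B B A  =>  B B B A   (applied B -> B B)
  Step 4: B B B A  =>  B B B B A   (applied B -> B B)
  Step 5: B B B B A  =>  b B B B A   (applied B -> b)
  Step 6: b B B B A  =>  b b B B A   (applied B -> b)
  Step 7: b b B B A  =>  b b B B B A   (applied B -> B B)
  Step 8: b b B B B A  =>  b b b B B A   (applied B -> b)
  Step 9: b b b B B A  =>  b b b b B A   (applied B -> b)
  Step 10: b b b b B A  =>  b b b b b A   (applied B -> b)
  Step 11: b b b b b A  =>  b b b b b A A   (applied A -> A A)
  Step 12: b b b b b A A  =>  b b b b b a A   (applied A -> a)
  Step 13: b b b b b a A  =>  b b b b b a A A   (applied A -> A A)
  Step 14: b b b b b a A A  =>  b b b b b a A A A   (applied A -> A A)
  Step 15: b b b b b a A A A  =>  b b b b b a a A A   (applied A -> a)
  Step 16: b b b b b a a A A  =>  b b b b b a a a A   (applied A -> a)
  Step 17: b b b b b a a a A  =>  b b b b b a a a A A   (applied A -> A A)
  Step 18: b b b b b a a a A A  =>  b b b b b a a a a A   (applied A -> a)
  Step 19: b b b b b a a a a A  =>  b b b b b a a a a a   (applied A -> a)
Final yield: b b b b b a a a a a
Total rewrite steps: 19

19


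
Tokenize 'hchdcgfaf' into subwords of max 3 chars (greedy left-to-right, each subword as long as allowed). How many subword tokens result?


'hchdcgfaf' has 9 characters.
Chunking with max size 3:
  Chunk 1: 'hch' (positions 0-2)
  Chunk 2: 'dcg' (positions 3-5)
  Chunk 3: 'faf' (positions 6-8)
Total chunks: ceil(9 / 3) = 3

3


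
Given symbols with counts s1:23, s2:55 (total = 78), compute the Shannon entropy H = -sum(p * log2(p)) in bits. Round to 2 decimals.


Computing entropy H = -sum(p_i * log2(p_i)):
  s1: p = 23/78 = 0.2949, -p*log2(p) = 0.5195
  s2: p = 55/78 = 0.7051, -p*log2(p) = 0.3554
H = sum of terms = 0.8749
Rounded to 2 decimals: 0.87

0.87


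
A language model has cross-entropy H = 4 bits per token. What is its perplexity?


Perplexity formula: PP = 2^H
H = 4
PP = 2^4
Steps: 2^1 = 2, 2^2 = 4, 2^3 = 8, 2^4 = 16
PP = 16

16


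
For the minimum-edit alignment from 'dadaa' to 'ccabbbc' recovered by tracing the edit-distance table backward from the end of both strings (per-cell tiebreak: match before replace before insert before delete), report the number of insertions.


Edit distance = 6. Backtracking from cell (5, 7) with preference match > replace > insert > delete,
then listing the resulting alignment 'dadaa' -> 'ccabbbc' left to right:
  Step 1: insert 'c' [insertion #1]
  Step 2: replace d->c
  Step 3: keep 'a'
  Step 4: insert 'b' [insertion #2]
  Step 5: replace d->b
  Step 6: replace a->b
  Step 7: replace a->c
Total insertions: 2

2
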